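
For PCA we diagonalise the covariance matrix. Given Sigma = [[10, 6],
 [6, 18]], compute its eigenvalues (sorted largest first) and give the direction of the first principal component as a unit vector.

Step 1 — characteristic polynomial of 2×2 Sigma:
  det(Sigma - λI) = λ² - trace · λ + det = 0.
  trace = 10 + 18 = 28, det = 10·18 - (6)² = 144.
Step 2 — discriminant:
  Δ = trace² - 4·det = 784 - 576 = 208.
Step 3 — eigenvalues:
  λ = (trace ± √Δ)/2 = (28 ± 14.4222)/2,
  λ_1 = 21.2111,  λ_2 = 6.7889.

Step 4 — unit eigenvector for λ_1: solve (Sigma - λ_1 I)v = 0. First row:
  (10 - 21.2111)·v_x + (6)·v_y = 0, i.e. (-11.2111)·v_x + (6)·v_y = 0,
  so v ∝ (b, λ_1 - a) = (6, 11.2111) = u.
  ||u|| = √((6)² + (11.2111)²) = √(161.6888) ≈ 12.7157,
  v_1 = u/||u|| ≈ (0.4719, 0.8817) (||v_1|| = 1).

λ_1 = 21.2111,  λ_2 = 6.7889;  v_1 ≈ (0.4719, 0.8817)


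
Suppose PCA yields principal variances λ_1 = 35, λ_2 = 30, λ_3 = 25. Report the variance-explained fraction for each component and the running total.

Step 1 — total variance = trace(Sigma) = Σ λ_i = 35 + 30 + 25 = 90.

Step 2 — fraction explained by component i = λ_i / Σ λ:
  PC1: 35/90 = 0.3889
  PC2: 30/90 = 0.3333
  PC3: 25/90 = 0.2778

Step 3 — cumulative fraction after k components = (λ_1 + ... + λ_k) / Σ λ:
  k = 1: 35/90 = 0.3889
  k = 2: (35 + 30)/90 = 65/90 = 0.7222
  k = 3: (35 + 30 + 25)/90 = 90/90 = 1

Summary (fraction, with percent):

explained: PC1 0.3889 (38.89%), PC2 0.3333 (33.33%), PC3 0.2778 (27.78%);  cumulative: 0.3889, 0.7222, 1


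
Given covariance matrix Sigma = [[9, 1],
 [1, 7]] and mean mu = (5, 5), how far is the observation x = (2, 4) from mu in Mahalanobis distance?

Step 1 — centre the observation: (x - mu) = (-3, -1).

Step 2 — invert Sigma. det(Sigma) = 9·7 - (1)² = 62.
  Sigma^{-1} = (1/det) · [[d, -b], [-b, a]] = [[0.1129, -0.0161],
 [-0.0161, 0.1452]].

Step 3 — form the quadratic (x - mu)^T · Sigma^{-1} · (x - mu):
  Sigma^{-1} · (x - mu) = (-0.3226, -0.0968).
  (x - mu)^T · [Sigma^{-1} · (x - mu)] = (-3)·(-0.3226) + (-1)·(-0.0968) = 1.0645.

Step 4 — take square root: d = √(1.0645) ≈ 1.0318.

d(x, mu) = √(1.0645) ≈ 1.0318


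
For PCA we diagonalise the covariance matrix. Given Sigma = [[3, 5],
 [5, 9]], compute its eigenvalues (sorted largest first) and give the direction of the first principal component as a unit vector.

Step 1 — characteristic polynomial of 2×2 Sigma:
  det(Sigma - λI) = λ² - trace · λ + det = 0.
  trace = 3 + 9 = 12, det = 3·9 - (5)² = 2.
Step 2 — discriminant:
  Δ = trace² - 4·det = 144 - 8 = 136.
Step 3 — eigenvalues:
  λ = (trace ± √Δ)/2 = (12 ± 11.6619)/2,
  λ_1 = 11.831,  λ_2 = 0.169.

Step 4 — unit eigenvector for λ_1: solve (Sigma - λ_1 I)v = 0. First row:
  (3 - 11.831)·v_x + (5)·v_y = 0, i.e. (-8.831)·v_x + (5)·v_y = 0,
  so v ∝ (b, λ_1 - a) = (5, 8.831) = u.
  ||u|| = √((5)² + (8.831)²) = √(102.9857) ≈ 10.1482,
  v_1 = u/||u|| ≈ (0.4927, 0.8702) (||v_1|| = 1).

λ_1 = 11.831,  λ_2 = 0.169;  v_1 ≈ (0.4927, 0.8702)


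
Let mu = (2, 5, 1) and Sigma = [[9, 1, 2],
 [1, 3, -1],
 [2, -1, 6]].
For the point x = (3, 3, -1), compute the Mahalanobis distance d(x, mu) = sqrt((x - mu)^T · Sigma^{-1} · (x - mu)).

Step 1 — centre the observation: (x - mu) = (1, -2, -2).

Step 2 — invert Sigma (cofactor / det for 3×3, or solve directly):
  Sigma^{-1} = [[0.1298, -0.0611, -0.0534],
 [-0.0611, 0.3817, 0.084],
 [-0.0534, 0.084, 0.1985]].

Step 3 — form the quadratic (x - mu)^T · Sigma^{-1} · (x - mu):
  Sigma^{-1} · (x - mu) = (0.3588, -0.9924, -0.6183).
  (x - mu)^T · [Sigma^{-1} · (x - mu)] = (1)·(0.3588) + (-2)·(-0.9924) + (-2)·(-0.6183) = 3.5802.

Step 4 — take square root: d = √(3.5802) ≈ 1.8921.

d(x, mu) = √(3.5802) ≈ 1.8921


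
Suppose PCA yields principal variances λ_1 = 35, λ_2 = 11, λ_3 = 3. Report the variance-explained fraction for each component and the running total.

Step 1 — total variance = trace(Sigma) = Σ λ_i = 35 + 11 + 3 = 49.

Step 2 — fraction explained by component i = λ_i / Σ λ:
  PC1: 35/49 = 0.7143
  PC2: 11/49 = 0.2245
  PC3: 3/49 = 0.0612

Step 3 — cumulative fraction after k components = (λ_1 + ... + λ_k) / Σ λ:
  k = 1: 35/49 = 0.7143
  k = 2: (35 + 11)/49 = 46/49 = 0.9388
  k = 3: (35 + 11 + 3)/49 = 49/49 = 1

Summary (fraction, with percent):

explained: PC1 0.7143 (71.43%), PC2 0.2245 (22.45%), PC3 0.0612 (6.12%);  cumulative: 0.7143, 0.9388, 1


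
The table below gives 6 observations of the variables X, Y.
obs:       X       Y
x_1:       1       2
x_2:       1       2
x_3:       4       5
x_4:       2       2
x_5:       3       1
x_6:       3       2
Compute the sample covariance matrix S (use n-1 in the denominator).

Step 1 — column means:
  mean(X) = (1 + 1 + 4 + 2 + 3 + 3) / 6 = 14/6 = 2.3333
  mean(Y) = (2 + 2 + 5 + 2 + 1 + 2) / 6 = 14/6 = 2.3333

Step 2 — sample covariance S[i,j] = (1/(n-1)) · Σ_k (x_{k,i} - mean_i) · (x_{k,j} - mean_j), with n-1 = 5.
  S[X,X] = ((-1.3333)·(-1.3333) + (-1.3333)·(-1.3333) + (1.6667)·(1.6667) + (-0.3333)·(-0.3333) + (0.6667)·(0.6667) + (0.6667)·(0.6667)) / 5 = 7.3333/5 = 1.4667
  S[X,Y] = ((-1.3333)·(-0.3333) + (-1.3333)·(-0.3333) + (1.6667)·(2.6667) + (-0.3333)·(-0.3333) + (0.6667)·(-1.3333) + (0.6667)·(-0.3333)) / 5 = 4.3333/5 = 0.8667
  S[Y,Y] = ((-0.3333)·(-0.3333) + (-0.3333)·(-0.3333) + (2.6667)·(2.6667) + (-0.3333)·(-0.3333) + (-1.3333)·(-1.3333) + (-0.3333)·(-0.3333)) / 5 = 9.3333/5 = 1.8667

S is symmetric (S[j,i] = S[i,j]). Assembling:

S = [[1.4667, 0.8667],
 [0.8667, 1.8667]]


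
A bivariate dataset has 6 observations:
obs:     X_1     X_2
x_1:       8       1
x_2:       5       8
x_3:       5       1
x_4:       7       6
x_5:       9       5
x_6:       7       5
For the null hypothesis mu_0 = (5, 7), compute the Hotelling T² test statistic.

Step 1 — sample mean vector:
  mean(X_1) = (8 + 5 + 5 + 7 + 9 + 7) / 6 = 41/6 = 6.8333
  mean(X_2) = (1 + 8 + 1 + 6 + 5 + 5) / 6 = 26/6 = 4.3333
  x̄ = (6.8333, 4.3333),  deviation x̄ - mu_0 = (6.8333, 4.3333) - (5, 7) = (1.8333, -2.6667).

Step 2 — sample covariance matrix, S[i,j] = (1/(n-1)) · Σ_k (x_{k,i} - mean_i) · (x_{k,j} - mean_j), divisor n-1 = 5:
  S[X_1,X_1] = ((1.1667)·(1.1667) + (-1.8333)·(-1.8333) + (-1.8333)·(-1.8333) + (0.1667)·(0.1667) + (2.1667)·(2.1667) + (0.1667)·(0.1667)) / 5 = 12.8333/5 = 2.5667
  S[X_1,X_2] = ((1.1667)·(-3.3333) + (-1.8333)·(3.6667) + (-1.8333)·(-3.3333) + (0.1667)·(1.6667) + (2.1667)·(0.6667) + (0.1667)·(0.6667)) / 5 = -2.6667/5 = -0.5333
  S[X_2,X_2] = ((-3.3333)·(-3.3333) + (3.6667)·(3.6667) + (-3.3333)·(-3.3333) + (1.6667)·(1.6667) + (0.6667)·(0.6667) + (0.6667)·(0.6667)) / 5 = 39.3333/5 = 7.8667
  S = [[2.5667, -0.5333],
 [-0.5333, 7.8667]].

Step 3 — invert S. det(S) = 2.5667·7.8667 - (-0.5333)² = 19.9067.
  S^{-1} = (1/det) · [[d, -b], [-b, a]] = [[0.3952, 0.0268],
 [0.0268, 0.1289]].

Step 4 — quadratic form (x̄ - mu_0)^T · S^{-1} · (x̄ - mu_0):
  S^{-1} · (x̄ - mu_0) = (0.653, -0.2947),
  (x̄ - mu_0)^T · [...] = (1.8333)·(0.653) + (-2.6667)·(-0.2947) = 1.9831.

Step 5 — scale by n: T² = 6 · 1.9831 = 11.8989.

T² ≈ 11.8989


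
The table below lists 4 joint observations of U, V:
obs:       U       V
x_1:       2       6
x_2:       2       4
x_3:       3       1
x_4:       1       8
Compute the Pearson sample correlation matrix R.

Step 1 — column means:
  mean(U) = (2 + 2 + 3 + 1) / 4 = 8/4 = 2
  mean(V) = (6 + 4 + 1 + 8) / 4 = 19/4 = 4.75

Step 2 — sample variances and covariances s[i,j] = (1/(n-1)) · Σ_k (x_{k,i} - mean_i) · (x_{k,j} - mean_j), with n-1 = 3:
  s[U,U] = ((0)·(0) + (0)·(0) + (1)·(1) + (-1)·(-1)) / 3 = 2/3 = 0.6667
  s[U,V] = ((0)·(1.25) + (0)·(-0.75) + (1)·(-3.75) + (-1)·(3.25)) / 3 = -7/3 = -2.3333
  s[V,V] = ((1.25)·(1.25) + (-0.75)·(-0.75) + (-3.75)·(-3.75) + (3.25)·(3.25)) / 3 = 26.75/3 = 8.9167
  Sample standard deviations s_i = √(s[i,i]):
  s(U) = √(0.6667) = 0.8165
  s(V) = √(8.9167) = 2.9861

Step 3 — r_{ij} = s_{ij} / (s_i · s_j):
  r[U,U] = 1 (diagonal).
  r[U,V] = -2.3333 / (0.8165 · 2.9861) = -2.3333 / 2.4381 = -0.957
  r[V,V] = 1 (diagonal).

R is symmetric with unit diagonal. Assembling:

R = [[1, -0.957],
 [-0.957, 1]]


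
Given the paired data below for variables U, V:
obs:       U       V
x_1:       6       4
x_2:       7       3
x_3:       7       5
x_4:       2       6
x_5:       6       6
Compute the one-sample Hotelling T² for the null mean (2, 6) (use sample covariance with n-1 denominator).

Step 1 — sample mean vector:
  mean(U) = (6 + 7 + 7 + 2 + 6) / 5 = 28/5 = 5.6
  mean(V) = (4 + 3 + 5 + 6 + 6) / 5 = 24/5 = 4.8
  x̄ = (5.6, 4.8),  deviation x̄ - mu_0 = (5.6, 4.8) - (2, 6) = (3.6, -1.2).

Step 2 — sample covariance matrix, S[i,j] = (1/(n-1)) · Σ_k (x_{k,i} - mean_i) · (x_{k,j} - mean_j), divisor n-1 = 4:
  S[U,U] = ((0.4)·(0.4) + (1.4)·(1.4) + (1.4)·(1.4) + (-3.6)·(-3.6) + (0.4)·(0.4)) / 4 = 17.2/4 = 4.3
  S[U,V] = ((0.4)·(-0.8) + (1.4)·(-1.8) + (1.4)·(0.2) + (-3.6)·(1.2) + (0.4)·(1.2)) / 4 = -6.4/4 = -1.6
  S[V,V] = ((-0.8)·(-0.8) + (-1.8)·(-1.8) + (0.2)·(0.2) + (1.2)·(1.2) + (1.2)·(1.2)) / 4 = 6.8/4 = 1.7
  S = [[4.3, -1.6],
 [-1.6, 1.7]].

Step 3 — invert S. det(S) = 4.3·1.7 - (-1.6)² = 4.75.
  S^{-1} = (1/det) · [[d, -b], [-b, a]] = [[0.3579, 0.3368],
 [0.3368, 0.9053]].

Step 4 — quadratic form (x̄ - mu_0)^T · S^{-1} · (x̄ - mu_0):
  S^{-1} · (x̄ - mu_0) = (0.8842, 0.1263),
  (x̄ - mu_0)^T · [...] = (3.6)·(0.8842) + (-1.2)·(0.1263) = 3.0316.

Step 5 — scale by n: T² = 5 · 3.0316 = 15.1579.

T² ≈ 15.1579


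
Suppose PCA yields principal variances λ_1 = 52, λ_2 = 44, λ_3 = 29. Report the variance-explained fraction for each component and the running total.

Step 1 — total variance = trace(Sigma) = Σ λ_i = 52 + 44 + 29 = 125.

Step 2 — fraction explained by component i = λ_i / Σ λ:
  PC1: 52/125 = 0.416
  PC2: 44/125 = 0.352
  PC3: 29/125 = 0.232

Step 3 — cumulative fraction after k components = (λ_1 + ... + λ_k) / Σ λ:
  k = 1: 52/125 = 0.416
  k = 2: (52 + 44)/125 = 96/125 = 0.768
  k = 3: (52 + 44 + 29)/125 = 125/125 = 1

Summary (fraction, with percent):

explained: PC1 0.416 (41.6%), PC2 0.352 (35.2%), PC3 0.232 (23.2%);  cumulative: 0.416, 0.768, 1


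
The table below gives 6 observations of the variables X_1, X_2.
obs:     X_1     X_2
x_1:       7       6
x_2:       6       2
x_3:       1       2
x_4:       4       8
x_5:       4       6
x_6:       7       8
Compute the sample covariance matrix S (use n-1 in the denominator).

Step 1 — column means:
  mean(X_1) = (7 + 6 + 1 + 4 + 4 + 7) / 6 = 29/6 = 4.8333
  mean(X_2) = (6 + 2 + 2 + 8 + 6 + 8) / 6 = 32/6 = 5.3333

Step 2 — sample covariance S[i,j] = (1/(n-1)) · Σ_k (x_{k,i} - mean_i) · (x_{k,j} - mean_j), with n-1 = 5.
  S[X_1,X_1] = ((2.1667)·(2.1667) + (1.1667)·(1.1667) + (-3.8333)·(-3.8333) + (-0.8333)·(-0.8333) + (-0.8333)·(-0.8333) + (2.1667)·(2.1667)) / 5 = 26.8333/5 = 5.3667
  S[X_1,X_2] = ((2.1667)·(0.6667) + (1.1667)·(-3.3333) + (-3.8333)·(-3.3333) + (-0.8333)·(2.6667) + (-0.8333)·(0.6667) + (2.1667)·(2.6667)) / 5 = 13.3333/5 = 2.6667
  S[X_2,X_2] = ((0.6667)·(0.6667) + (-3.3333)·(-3.3333) + (-3.3333)·(-3.3333) + (2.6667)·(2.6667) + (0.6667)·(0.6667) + (2.6667)·(2.6667)) / 5 = 37.3333/5 = 7.4667

S is symmetric (S[j,i] = S[i,j]). Assembling:

S = [[5.3667, 2.6667],
 [2.6667, 7.4667]]


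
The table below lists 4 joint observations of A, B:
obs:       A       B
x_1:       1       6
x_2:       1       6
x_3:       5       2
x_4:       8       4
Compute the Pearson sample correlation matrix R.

Step 1 — column means:
  mean(A) = (1 + 1 + 5 + 8) / 4 = 15/4 = 3.75
  mean(B) = (6 + 6 + 2 + 4) / 4 = 18/4 = 4.5

Step 2 — sample variances and covariances s[i,j] = (1/(n-1)) · Σ_k (x_{k,i} - mean_i) · (x_{k,j} - mean_j), with n-1 = 3:
  s[A,A] = ((-2.75)·(-2.75) + (-2.75)·(-2.75) + (1.25)·(1.25) + (4.25)·(4.25)) / 3 = 34.75/3 = 11.5833
  s[A,B] = ((-2.75)·(1.5) + (-2.75)·(1.5) + (1.25)·(-2.5) + (4.25)·(-0.5)) / 3 = -13.5/3 = -4.5
  s[B,B] = ((1.5)·(1.5) + (1.5)·(1.5) + (-2.5)·(-2.5) + (-0.5)·(-0.5)) / 3 = 11/3 = 3.6667
  Sample standard deviations s_i = √(s[i,i]):
  s(A) = √(11.5833) = 3.4034
  s(B) = √(3.6667) = 1.9149

Step 3 — r_{ij} = s_{ij} / (s_i · s_j):
  r[A,A] = 1 (diagonal).
  r[A,B] = -4.5 / (3.4034 · 1.9149) = -4.5 / 6.5171 = -0.6905
  r[B,B] = 1 (diagonal).

R is symmetric with unit diagonal. Assembling:

R = [[1, -0.6905],
 [-0.6905, 1]]


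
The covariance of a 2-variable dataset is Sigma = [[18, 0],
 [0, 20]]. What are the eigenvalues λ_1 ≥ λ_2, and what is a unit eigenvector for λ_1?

Step 1 — characteristic polynomial of 2×2 Sigma:
  det(Sigma - λI) = λ² - trace · λ + det = 0.
  trace = 18 + 20 = 38, det = 18·20 - (0)² = 360.
Step 2 — discriminant:
  Δ = trace² - 4·det = 1444 - 1440 = 4.
Step 3 — eigenvalues:
  λ = (trace ± √Δ)/2 = (38 ± 2)/2,
  λ_1 = 20,  λ_2 = 18.

Step 4 — unit eigenvector for λ_1: Sigma is diagonal, so its eigenvectors are the coordinate axes. λ_1 = 20 is the diagonal entry on the second coordinate axis, hence
  v_1 = (0, 1) (||v_1|| = 1).

λ_1 = 20,  λ_2 = 18;  v_1 ≈ (0, 1)


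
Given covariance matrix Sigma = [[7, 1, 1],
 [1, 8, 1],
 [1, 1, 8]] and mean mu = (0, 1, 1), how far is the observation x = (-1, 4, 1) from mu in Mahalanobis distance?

Step 1 — centre the observation: (x - mu) = (-1, 3, 0).

Step 2 — invert Sigma (cofactor / det for 3×3, or solve directly):
  Sigma^{-1} = [[0.1475, -0.0164, -0.0164],
 [-0.0164, 0.1288, -0.0141],
 [-0.0164, -0.0141, 0.1288]].

Step 3 — form the quadratic (x - mu)^T · Sigma^{-1} · (x - mu):
  Sigma^{-1} · (x - mu) = (-0.1967, 0.4028, -0.0258).
  (x - mu)^T · [Sigma^{-1} · (x - mu)] = (-1)·(-0.1967) + (3)·(0.4028) + (0)·(-0.0258) = 1.4052.

Step 4 — take square root: d = √(1.4052) ≈ 1.1854.

d(x, mu) = √(1.4052) ≈ 1.1854


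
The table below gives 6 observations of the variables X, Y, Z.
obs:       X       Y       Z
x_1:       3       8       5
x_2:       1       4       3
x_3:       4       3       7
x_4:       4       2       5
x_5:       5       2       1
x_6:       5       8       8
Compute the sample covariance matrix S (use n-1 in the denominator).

Step 1 — column means:
  mean(X) = (3 + 1 + 4 + 4 + 5 + 5) / 6 = 22/6 = 3.6667
  mean(Y) = (8 + 4 + 3 + 2 + 2 + 8) / 6 = 27/6 = 4.5
  mean(Z) = (5 + 3 + 7 + 5 + 1 + 8) / 6 = 29/6 = 4.8333

Step 2 — sample covariance S[i,j] = (1/(n-1)) · Σ_k (x_{k,i} - mean_i) · (x_{k,j} - mean_j), with n-1 = 5.
  S[X,X] = ((-0.6667)·(-0.6667) + (-2.6667)·(-2.6667) + (0.3333)·(0.3333) + (0.3333)·(0.3333) + (1.3333)·(1.3333) + (1.3333)·(1.3333)) / 5 = 11.3333/5 = 2.2667
  S[X,Y] = ((-0.6667)·(3.5) + (-2.6667)·(-0.5) + (0.3333)·(-1.5) + (0.3333)·(-2.5) + (1.3333)·(-2.5) + (1.3333)·(3.5)) / 5 = -1/5 = -0.2
  S[X,Z] = ((-0.6667)·(0.1667) + (-2.6667)·(-1.8333) + (0.3333)·(2.1667) + (0.3333)·(0.1667) + (1.3333)·(-3.8333) + (1.3333)·(3.1667)) / 5 = 4.6667/5 = 0.9333
  S[Y,Y] = ((3.5)·(3.5) + (-0.5)·(-0.5) + (-1.5)·(-1.5) + (-2.5)·(-2.5) + (-2.5)·(-2.5) + (3.5)·(3.5)) / 5 = 39.5/5 = 7.9
  S[Y,Z] = ((3.5)·(0.1667) + (-0.5)·(-1.8333) + (-1.5)·(2.1667) + (-2.5)·(0.1667) + (-2.5)·(-3.8333) + (3.5)·(3.1667)) / 5 = 18.5/5 = 3.7
  S[Z,Z] = ((0.1667)·(0.1667) + (-1.8333)·(-1.8333) + (2.1667)·(2.1667) + (0.1667)·(0.1667) + (-3.8333)·(-3.8333) + (3.1667)·(3.1667)) / 5 = 32.8333/5 = 6.5667

S is symmetric (S[j,i] = S[i,j]). Assembling:

S = [[2.2667, -0.2, 0.9333],
 [-0.2, 7.9, 3.7],
 [0.9333, 3.7, 6.5667]]


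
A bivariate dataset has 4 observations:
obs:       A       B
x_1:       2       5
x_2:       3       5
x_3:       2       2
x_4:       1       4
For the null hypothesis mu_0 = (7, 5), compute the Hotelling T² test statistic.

Step 1 — sample mean vector:
  mean(A) = (2 + 3 + 2 + 1) / 4 = 8/4 = 2
  mean(B) = (5 + 5 + 2 + 4) / 4 = 16/4 = 4
  x̄ = (2, 4),  deviation x̄ - mu_0 = (2, 4) - (7, 5) = (-5, -1).

Step 2 — sample covariance matrix, S[i,j] = (1/(n-1)) · Σ_k (x_{k,i} - mean_i) · (x_{k,j} - mean_j), divisor n-1 = 3:
  S[A,A] = ((0)·(0) + (1)·(1) + (0)·(0) + (-1)·(-1)) / 3 = 2/3 = 0.6667
  S[A,B] = ((0)·(1) + (1)·(1) + (0)·(-2) + (-1)·(0)) / 3 = 1/3 = 0.3333
  S[B,B] = ((1)·(1) + (1)·(1) + (-2)·(-2) + (0)·(0)) / 3 = 6/3 = 2
  S = [[0.6667, 0.3333],
 [0.3333, 2]].

Step 3 — invert S. det(S) = 0.6667·2 - (0.3333)² = 1.2222.
  S^{-1} = (1/det) · [[d, -b], [-b, a]] = [[1.6364, -0.2727],
 [-0.2727, 0.5455]].

Step 4 — quadratic form (x̄ - mu_0)^T · S^{-1} · (x̄ - mu_0):
  S^{-1} · (x̄ - mu_0) = (-7.9091, 0.8182),
  (x̄ - mu_0)^T · [...] = (-5)·(-7.9091) + (-1)·(0.8182) = 38.7273.

Step 5 — scale by n: T² = 4 · 38.7273 = 154.9091.

T² ≈ 154.9091


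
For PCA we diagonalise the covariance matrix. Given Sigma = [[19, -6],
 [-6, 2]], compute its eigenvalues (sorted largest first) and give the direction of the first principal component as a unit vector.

Step 1 — characteristic polynomial of 2×2 Sigma:
  det(Sigma - λI) = λ² - trace · λ + det = 0.
  trace = 19 + 2 = 21, det = 19·2 - (-6)² = 2.
Step 2 — discriminant:
  Δ = trace² - 4·det = 441 - 8 = 433.
Step 3 — eigenvalues:
  λ = (trace ± √Δ)/2 = (21 ± 20.8087)/2,
  λ_1 = 20.9043,  λ_2 = 0.0957.

Step 4 — unit eigenvector for λ_1: solve (Sigma - λ_1 I)v = 0. First row:
  (19 - 20.9043)·v_x + (-6)·v_y = 0, i.e. (-1.9043)·v_x + (-6)·v_y = 0,
  so v ∝ (b, λ_1 - a) = (-6, 1.9043); multiply by -1 so the first entry is positive: u = (6, -1.9043).
  ||u|| = √((6)² + (-1.9043)²) = √(39.6265) ≈ 6.295,
  v_1 = u/||u|| ≈ (0.9531, -0.3025) (||v_1|| = 1).

λ_1 = 20.9043,  λ_2 = 0.0957;  v_1 ≈ (0.9531, -0.3025)


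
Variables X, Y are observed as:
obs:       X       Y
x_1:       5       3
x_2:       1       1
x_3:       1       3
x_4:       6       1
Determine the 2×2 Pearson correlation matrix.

Step 1 — column means:
  mean(X) = (5 + 1 + 1 + 6) / 4 = 13/4 = 3.25
  mean(Y) = (3 + 1 + 3 + 1) / 4 = 8/4 = 2

Step 2 — sample variances and covariances s[i,j] = (1/(n-1)) · Σ_k (x_{k,i} - mean_i) · (x_{k,j} - mean_j), with n-1 = 3:
  s[X,X] = ((1.75)·(1.75) + (-2.25)·(-2.25) + (-2.25)·(-2.25) + (2.75)·(2.75)) / 3 = 20.75/3 = 6.9167
  s[X,Y] = ((1.75)·(1) + (-2.25)·(-1) + (-2.25)·(1) + (2.75)·(-1)) / 3 = -1/3 = -0.3333
  s[Y,Y] = ((1)·(1) + (-1)·(-1) + (1)·(1) + (-1)·(-1)) / 3 = 4/3 = 1.3333
  Sample standard deviations s_i = √(s[i,i]):
  s(X) = √(6.9167) = 2.63
  s(Y) = √(1.3333) = 1.1547

Step 3 — r_{ij} = s_{ij} / (s_i · s_j):
  r[X,X] = 1 (diagonal).
  r[X,Y] = -0.3333 / (2.63 · 1.1547) = -0.3333 / 3.0368 = -0.1098
  r[Y,Y] = 1 (diagonal).

R is symmetric with unit diagonal. Assembling:

R = [[1, -0.1098],
 [-0.1098, 1]]


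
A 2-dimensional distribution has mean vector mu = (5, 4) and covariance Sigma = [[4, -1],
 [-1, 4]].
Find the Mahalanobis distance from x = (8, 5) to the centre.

Step 1 — centre the observation: (x - mu) = (3, 1).

Step 2 — invert Sigma. det(Sigma) = 4·4 - (-1)² = 15.
  Sigma^{-1} = (1/det) · [[d, -b], [-b, a]] = [[0.2667, 0.0667],
 [0.0667, 0.2667]].

Step 3 — form the quadratic (x - mu)^T · Sigma^{-1} · (x - mu):
  Sigma^{-1} · (x - mu) = (0.8667, 0.4667).
  (x - mu)^T · [Sigma^{-1} · (x - mu)] = (3)·(0.8667) + (1)·(0.4667) = 3.0667.

Step 4 — take square root: d = √(3.0667) ≈ 1.7512.

d(x, mu) = √(3.0667) ≈ 1.7512


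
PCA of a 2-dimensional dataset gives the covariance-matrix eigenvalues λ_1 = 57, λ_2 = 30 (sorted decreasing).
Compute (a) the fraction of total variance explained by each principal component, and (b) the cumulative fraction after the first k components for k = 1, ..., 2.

Step 1 — total variance = trace(Sigma) = Σ λ_i = 57 + 30 = 87.

Step 2 — fraction explained by component i = λ_i / Σ λ:
  PC1: 57/87 = 0.6552
  PC2: 30/87 = 0.3448

Step 3 — cumulative fraction after k components = (λ_1 + ... + λ_k) / Σ λ:
  k = 1: 57/87 = 0.6552
  k = 2: (57 + 30)/87 = 87/87 = 1

Summary (fraction, with percent):

explained: PC1 0.6552 (65.52%), PC2 0.3448 (34.48%);  cumulative: 0.6552, 1


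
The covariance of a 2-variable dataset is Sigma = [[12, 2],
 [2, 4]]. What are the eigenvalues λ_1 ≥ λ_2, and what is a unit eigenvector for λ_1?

Step 1 — characteristic polynomial of 2×2 Sigma:
  det(Sigma - λI) = λ² - trace · λ + det = 0.
  trace = 12 + 4 = 16, det = 12·4 - (2)² = 44.
Step 2 — discriminant:
  Δ = trace² - 4·det = 256 - 176 = 80.
Step 3 — eigenvalues:
  λ = (trace ± √Δ)/2 = (16 ± 8.9443)/2,
  λ_1 = 12.4721,  λ_2 = 3.5279.

Step 4 — unit eigenvector for λ_1: solve (Sigma - λ_1 I)v = 0. First row:
  (12 - 12.4721)·v_x + (2)·v_y = 0, i.e. (-0.4721)·v_x + (2)·v_y = 0,
  so v ∝ (b, λ_1 - a) = (2, 0.4721) = u.
  ||u|| = √((2)² + (0.4721)²) = √(4.2229) ≈ 2.055,
  v_1 = u/||u|| ≈ (0.9732, 0.2298) (||v_1|| = 1).

λ_1 = 12.4721,  λ_2 = 3.5279;  v_1 ≈ (0.9732, 0.2298)


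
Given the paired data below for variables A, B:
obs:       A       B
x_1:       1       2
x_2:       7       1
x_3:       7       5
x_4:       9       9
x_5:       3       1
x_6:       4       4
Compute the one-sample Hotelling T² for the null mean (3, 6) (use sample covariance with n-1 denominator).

Step 1 — sample mean vector:
  mean(A) = (1 + 7 + 7 + 9 + 3 + 4) / 6 = 31/6 = 5.1667
  mean(B) = (2 + 1 + 5 + 9 + 1 + 4) / 6 = 22/6 = 3.6667
  x̄ = (5.1667, 3.6667),  deviation x̄ - mu_0 = (5.1667, 3.6667) - (3, 6) = (2.1667, -2.3333).

Step 2 — sample covariance matrix, S[i,j] = (1/(n-1)) · Σ_k (x_{k,i} - mean_i) · (x_{k,j} - mean_j), divisor n-1 = 5:
  S[A,A] = ((-4.1667)·(-4.1667) + (1.8333)·(1.8333) + (1.8333)·(1.8333) + (3.8333)·(3.8333) + (-2.1667)·(-2.1667) + (-1.1667)·(-1.1667)) / 5 = 44.8333/5 = 8.9667
  S[A,B] = ((-4.1667)·(-1.6667) + (1.8333)·(-2.6667) + (1.8333)·(1.3333) + (3.8333)·(5.3333) + (-2.1667)·(-2.6667) + (-1.1667)·(0.3333)) / 5 = 30.3333/5 = 6.0667
  S[B,B] = ((-1.6667)·(-1.6667) + (-2.6667)·(-2.6667) + (1.3333)·(1.3333) + (5.3333)·(5.3333) + (-2.6667)·(-2.6667) + (0.3333)·(0.3333)) / 5 = 47.3333/5 = 9.4667
  S = [[8.9667, 6.0667],
 [6.0667, 9.4667]].

Step 3 — invert S. det(S) = 8.9667·9.4667 - (6.0667)² = 48.08.
  S^{-1} = (1/det) · [[d, -b], [-b, a]] = [[0.1969, -0.1262],
 [-0.1262, 0.1865]].

Step 4 — quadratic form (x̄ - mu_0)^T · S^{-1} · (x̄ - mu_0):
  S^{-1} · (x̄ - mu_0) = (0.721, -0.7085),
  (x̄ - mu_0)^T · [...] = (2.1667)·(0.721) + (-2.3333)·(-0.7085) = 3.2155.

Step 5 — scale by n: T² = 6 · 3.2155 = 19.2928.

T² ≈ 19.2928


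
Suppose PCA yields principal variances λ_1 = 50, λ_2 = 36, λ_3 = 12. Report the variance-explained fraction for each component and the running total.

Step 1 — total variance = trace(Sigma) = Σ λ_i = 50 + 36 + 12 = 98.

Step 2 — fraction explained by component i = λ_i / Σ λ:
  PC1: 50/98 = 0.5102
  PC2: 36/98 = 0.3673
  PC3: 12/98 = 0.1224

Step 3 — cumulative fraction after k components = (λ_1 + ... + λ_k) / Σ λ:
  k = 1: 50/98 = 0.5102
  k = 2: (50 + 36)/98 = 86/98 = 0.8776
  k = 3: (50 + 36 + 12)/98 = 98/98 = 1

Summary (fraction, with percent):

explained: PC1 0.5102 (51.02%), PC2 0.3673 (36.73%), PC3 0.1224 (12.24%);  cumulative: 0.5102, 0.8776, 1


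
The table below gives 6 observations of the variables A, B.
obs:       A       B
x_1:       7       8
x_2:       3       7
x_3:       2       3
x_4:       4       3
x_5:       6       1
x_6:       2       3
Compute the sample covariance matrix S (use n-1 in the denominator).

Step 1 — column means:
  mean(A) = (7 + 3 + 2 + 4 + 6 + 2) / 6 = 24/6 = 4
  mean(B) = (8 + 7 + 3 + 3 + 1 + 3) / 6 = 25/6 = 4.1667

Step 2 — sample covariance S[i,j] = (1/(n-1)) · Σ_k (x_{k,i} - mean_i) · (x_{k,j} - mean_j), with n-1 = 5.
  S[A,A] = ((3)·(3) + (-1)·(-1) + (-2)·(-2) + (0)·(0) + (2)·(2) + (-2)·(-2)) / 5 = 22/5 = 4.4
  S[A,B] = ((3)·(3.8333) + (-1)·(2.8333) + (-2)·(-1.1667) + (0)·(-1.1667) + (2)·(-3.1667) + (-2)·(-1.1667)) / 5 = 7/5 = 1.4
  S[B,B] = ((3.8333)·(3.8333) + (2.8333)·(2.8333) + (-1.1667)·(-1.1667) + (-1.1667)·(-1.1667) + (-3.1667)·(-3.1667) + (-1.1667)·(-1.1667)) / 5 = 36.8333/5 = 7.3667

S is symmetric (S[j,i] = S[i,j]). Assembling:

S = [[4.4, 1.4],
 [1.4, 7.3667]]


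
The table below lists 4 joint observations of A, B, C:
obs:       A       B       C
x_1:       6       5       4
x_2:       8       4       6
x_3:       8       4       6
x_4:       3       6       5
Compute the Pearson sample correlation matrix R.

Step 1 — column means:
  mean(A) = (6 + 8 + 8 + 3) / 4 = 25/4 = 6.25
  mean(B) = (5 + 4 + 4 + 6) / 4 = 19/4 = 4.75
  mean(C) = (4 + 6 + 6 + 5) / 4 = 21/4 = 5.25

Step 2 — sample variances and covariances s[i,j] = (1/(n-1)) · Σ_k (x_{k,i} - mean_i) · (x_{k,j} - mean_j), with n-1 = 3:
  s[A,A] = ((-0.25)·(-0.25) + (1.75)·(1.75) + (1.75)·(1.75) + (-3.25)·(-3.25)) / 3 = 16.75/3 = 5.5833
  s[A,B] = ((-0.25)·(0.25) + (1.75)·(-0.75) + (1.75)·(-0.75) + (-3.25)·(1.25)) / 3 = -6.75/3 = -2.25
  s[A,C] = ((-0.25)·(-1.25) + (1.75)·(0.75) + (1.75)·(0.75) + (-3.25)·(-0.25)) / 3 = 3.75/3 = 1.25
  s[B,B] = ((0.25)·(0.25) + (-0.75)·(-0.75) + (-0.75)·(-0.75) + (1.25)·(1.25)) / 3 = 2.75/3 = 0.9167
  s[B,C] = ((0.25)·(-1.25) + (-0.75)·(0.75) + (-0.75)·(0.75) + (1.25)·(-0.25)) / 3 = -1.75/3 = -0.5833
  s[C,C] = ((-1.25)·(-1.25) + (0.75)·(0.75) + (0.75)·(0.75) + (-0.25)·(-0.25)) / 3 = 2.75/3 = 0.9167
  Sample standard deviations s_i = √(s[i,i]):
  s(A) = √(5.5833) = 2.3629
  s(B) = √(0.9167) = 0.9574
  s(C) = √(0.9167) = 0.9574

Step 3 — r_{ij} = s_{ij} / (s_i · s_j):
  r[A,A] = 1 (diagonal).
  r[A,B] = -2.25 / (2.3629 · 0.9574) = -2.25 / 2.2623 = -0.9946
  r[A,C] = 1.25 / (2.3629 · 0.9574) = 1.25 / 2.2623 = 0.5525
  r[B,B] = 1 (diagonal).
  r[B,C] = -0.5833 / (0.9574 · 0.9574) = -0.5833 / 0.9167 = -0.6364
  r[C,C] = 1 (diagonal).

R is symmetric with unit diagonal. Assembling:

R = [[1, -0.9946, 0.5525],
 [-0.9946, 1, -0.6364],
 [0.5525, -0.6364, 1]]


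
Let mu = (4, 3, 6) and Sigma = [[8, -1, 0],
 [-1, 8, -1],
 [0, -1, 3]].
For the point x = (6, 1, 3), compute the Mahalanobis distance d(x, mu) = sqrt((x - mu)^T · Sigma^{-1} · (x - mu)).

Step 1 — centre the observation: (x - mu) = (2, -2, -3).

Step 2 — invert Sigma (cofactor / det for 3×3, or solve directly):
  Sigma^{-1} = [[0.1271, 0.0166, 0.0055],
 [0.0166, 0.1326, 0.0442],
 [0.0055, 0.0442, 0.3481]].

Step 3 — form the quadratic (x - mu)^T · Sigma^{-1} · (x - mu):
  Sigma^{-1} · (x - mu) = (0.2044, -0.3646, -1.1215).
  (x - mu)^T · [Sigma^{-1} · (x - mu)] = (2)·(0.2044) + (-2)·(-0.3646) + (-3)·(-1.1215) = 4.5028.

Step 4 — take square root: d = √(4.5028) ≈ 2.122.

d(x, mu) = √(4.5028) ≈ 2.122


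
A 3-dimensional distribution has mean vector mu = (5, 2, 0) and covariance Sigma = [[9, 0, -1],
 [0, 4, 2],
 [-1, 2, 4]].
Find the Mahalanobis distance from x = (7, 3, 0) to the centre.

Step 1 — centre the observation: (x - mu) = (2, 1, 0).

Step 2 — invert Sigma (cofactor / det for 3×3, or solve directly):
  Sigma^{-1} = [[0.1154, -0.0192, 0.0385],
 [-0.0192, 0.3365, -0.1731],
 [0.0385, -0.1731, 0.3462]].

Step 3 — form the quadratic (x - mu)^T · Sigma^{-1} · (x - mu):
  Sigma^{-1} · (x - mu) = (0.2115, 0.2981, -0.0962).
  (x - mu)^T · [Sigma^{-1} · (x - mu)] = (2)·(0.2115) + (1)·(0.2981) + (0)·(-0.0962) = 0.7212.

Step 4 — take square root: d = √(0.7212) ≈ 0.8492.

d(x, mu) = √(0.7212) ≈ 0.8492


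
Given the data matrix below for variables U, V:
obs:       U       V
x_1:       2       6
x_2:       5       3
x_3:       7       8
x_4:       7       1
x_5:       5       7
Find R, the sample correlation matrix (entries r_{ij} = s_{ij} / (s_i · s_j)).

Step 1 — column means:
  mean(U) = (2 + 5 + 7 + 7 + 5) / 5 = 26/5 = 5.2
  mean(V) = (6 + 3 + 8 + 1 + 7) / 5 = 25/5 = 5

Step 2 — sample variances and covariances s[i,j] = (1/(n-1)) · Σ_k (x_{k,i} - mean_i) · (x_{k,j} - mean_j), with n-1 = 4:
  s[U,U] = ((-3.2)·(-3.2) + (-0.2)·(-0.2) + (1.8)·(1.8) + (1.8)·(1.8) + (-0.2)·(-0.2)) / 4 = 16.8/4 = 4.2
  s[U,V] = ((-3.2)·(1) + (-0.2)·(-2) + (1.8)·(3) + (1.8)·(-4) + (-0.2)·(2)) / 4 = -5/4 = -1.25
  s[V,V] = ((1)·(1) + (-2)·(-2) + (3)·(3) + (-4)·(-4) + (2)·(2)) / 4 = 34/4 = 8.5
  Sample standard deviations s_i = √(s[i,i]):
  s(U) = √(4.2) = 2.0494
  s(V) = √(8.5) = 2.9155

Step 3 — r_{ij} = s_{ij} / (s_i · s_j):
  r[U,U] = 1 (diagonal).
  r[U,V] = -1.25 / (2.0494 · 2.9155) = -1.25 / 5.9749 = -0.2092
  r[V,V] = 1 (diagonal).

R is symmetric with unit diagonal. Assembling:

R = [[1, -0.2092],
 [-0.2092, 1]]


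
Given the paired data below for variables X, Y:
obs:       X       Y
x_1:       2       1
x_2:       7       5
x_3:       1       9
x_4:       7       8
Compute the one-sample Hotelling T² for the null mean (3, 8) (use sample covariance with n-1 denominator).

Step 1 — sample mean vector:
  mean(X) = (2 + 7 + 1 + 7) / 4 = 17/4 = 4.25
  mean(Y) = (1 + 5 + 9 + 8) / 4 = 23/4 = 5.75
  x̄ = (4.25, 5.75),  deviation x̄ - mu_0 = (4.25, 5.75) - (3, 8) = (1.25, -2.25).

Step 2 — sample covariance matrix, S[i,j] = (1/(n-1)) · Σ_k (x_{k,i} - mean_i) · (x_{k,j} - mean_j), divisor n-1 = 3:
  S[X,X] = ((-2.25)·(-2.25) + (2.75)·(2.75) + (-3.25)·(-3.25) + (2.75)·(2.75)) / 3 = 30.75/3 = 10.25
  S[X,Y] = ((-2.25)·(-4.75) + (2.75)·(-0.75) + (-3.25)·(3.25) + (2.75)·(2.25)) / 3 = 4.25/3 = 1.4167
  S[Y,Y] = ((-4.75)·(-4.75) + (-0.75)·(-0.75) + (3.25)·(3.25) + (2.25)·(2.25)) / 3 = 38.75/3 = 12.9167
  S = [[10.25, 1.4167],
 [1.4167, 12.9167]].

Step 3 — invert S. det(S) = 10.25·12.9167 - (1.4167)² = 130.3889.
  S^{-1} = (1/det) · [[d, -b], [-b, a]] = [[0.0991, -0.0109],
 [-0.0109, 0.0786]].

Step 4 — quadratic form (x̄ - mu_0)^T · S^{-1} · (x̄ - mu_0):
  S^{-1} · (x̄ - mu_0) = (0.1483, -0.1905),
  (x̄ - mu_0)^T · [...] = (1.25)·(0.1483) + (-2.25)·(-0.1905) = 0.6139.

Step 5 — scale by n: T² = 4 · 0.6139 = 2.4555.

T² ≈ 2.4555


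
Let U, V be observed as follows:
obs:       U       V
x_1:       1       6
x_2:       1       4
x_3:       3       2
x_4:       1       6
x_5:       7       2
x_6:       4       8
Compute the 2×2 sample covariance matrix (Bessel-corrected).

Step 1 — column means:
  mean(U) = (1 + 1 + 3 + 1 + 7 + 4) / 6 = 17/6 = 2.8333
  mean(V) = (6 + 4 + 2 + 6 + 2 + 8) / 6 = 28/6 = 4.6667

Step 2 — sample covariance S[i,j] = (1/(n-1)) · Σ_k (x_{k,i} - mean_i) · (x_{k,j} - mean_j), with n-1 = 5.
  S[U,U] = ((-1.8333)·(-1.8333) + (-1.8333)·(-1.8333) + (0.1667)·(0.1667) + (-1.8333)·(-1.8333) + (4.1667)·(4.1667) + (1.1667)·(1.1667)) / 5 = 28.8333/5 = 5.7667
  S[U,V] = ((-1.8333)·(1.3333) + (-1.8333)·(-0.6667) + (0.1667)·(-2.6667) + (-1.8333)·(1.3333) + (4.1667)·(-2.6667) + (1.1667)·(3.3333)) / 5 = -11.3333/5 = -2.2667
  S[V,V] = ((1.3333)·(1.3333) + (-0.6667)·(-0.6667) + (-2.6667)·(-2.6667) + (1.3333)·(1.3333) + (-2.6667)·(-2.6667) + (3.3333)·(3.3333)) / 5 = 29.3333/5 = 5.8667

S is symmetric (S[j,i] = S[i,j]). Assembling:

S = [[5.7667, -2.2667],
 [-2.2667, 5.8667]]


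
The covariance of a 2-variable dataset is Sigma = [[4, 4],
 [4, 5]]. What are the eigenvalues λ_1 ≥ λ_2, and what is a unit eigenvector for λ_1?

Step 1 — characteristic polynomial of 2×2 Sigma:
  det(Sigma - λI) = λ² - trace · λ + det = 0.
  trace = 4 + 5 = 9, det = 4·5 - (4)² = 4.
Step 2 — discriminant:
  Δ = trace² - 4·det = 81 - 16 = 65.
Step 3 — eigenvalues:
  λ = (trace ± √Δ)/2 = (9 ± 8.0623)/2,
  λ_1 = 8.5311,  λ_2 = 0.4689.

Step 4 — unit eigenvector for λ_1: solve (Sigma - λ_1 I)v = 0. First row:
  (4 - 8.5311)·v_x + (4)·v_y = 0, i.e. (-4.5311)·v_x + (4)·v_y = 0,
  so v ∝ (b, λ_1 - a) = (4, 4.5311) = u.
  ||u|| = √((4)² + (4.5311)²) = √(36.5311) ≈ 6.0441,
  v_1 = u/||u|| ≈ (0.6618, 0.7497) (||v_1|| = 1).

λ_1 = 8.5311,  λ_2 = 0.4689;  v_1 ≈ (0.6618, 0.7497)


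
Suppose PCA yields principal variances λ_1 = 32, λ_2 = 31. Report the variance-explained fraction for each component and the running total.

Step 1 — total variance = trace(Sigma) = Σ λ_i = 32 + 31 = 63.

Step 2 — fraction explained by component i = λ_i / Σ λ:
  PC1: 32/63 = 0.5079
  PC2: 31/63 = 0.4921

Step 3 — cumulative fraction after k components = (λ_1 + ... + λ_k) / Σ λ:
  k = 1: 32/63 = 0.5079
  k = 2: (32 + 31)/63 = 63/63 = 1

Summary (fraction, with percent):

explained: PC1 0.5079 (50.79%), PC2 0.4921 (49.21%);  cumulative: 0.5079, 1


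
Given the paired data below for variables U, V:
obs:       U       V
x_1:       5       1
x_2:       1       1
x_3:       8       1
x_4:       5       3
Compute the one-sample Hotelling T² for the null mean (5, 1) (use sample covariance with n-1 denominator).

Step 1 — sample mean vector:
  mean(U) = (5 + 1 + 8 + 5) / 4 = 19/4 = 4.75
  mean(V) = (1 + 1 + 1 + 3) / 4 = 6/4 = 1.5
  x̄ = (4.75, 1.5),  deviation x̄ - mu_0 = (4.75, 1.5) - (5, 1) = (-0.25, 0.5).

Step 2 — sample covariance matrix, S[i,j] = (1/(n-1)) · Σ_k (x_{k,i} - mean_i) · (x_{k,j} - mean_j), divisor n-1 = 3:
  S[U,U] = ((0.25)·(0.25) + (-3.75)·(-3.75) + (3.25)·(3.25) + (0.25)·(0.25)) / 3 = 24.75/3 = 8.25
  S[U,V] = ((0.25)·(-0.5) + (-3.75)·(-0.5) + (3.25)·(-0.5) + (0.25)·(1.5)) / 3 = 0.5/3 = 0.1667
  S[V,V] = ((-0.5)·(-0.5) + (-0.5)·(-0.5) + (-0.5)·(-0.5) + (1.5)·(1.5)) / 3 = 3/3 = 1
  S = [[8.25, 0.1667],
 [0.1667, 1]].

Step 3 — invert S. det(S) = 8.25·1 - (0.1667)² = 8.2222.
  S^{-1} = (1/det) · [[d, -b], [-b, a]] = [[0.1216, -0.0203],
 [-0.0203, 1.0034]].

Step 4 — quadratic form (x̄ - mu_0)^T · S^{-1} · (x̄ - mu_0):
  S^{-1} · (x̄ - mu_0) = (-0.0405, 0.5068),
  (x̄ - mu_0)^T · [...] = (-0.25)·(-0.0405) + (0.5)·(0.5068) = 0.2635.

Step 5 — scale by n: T² = 4 · 0.2635 = 1.0541.

T² ≈ 1.0541


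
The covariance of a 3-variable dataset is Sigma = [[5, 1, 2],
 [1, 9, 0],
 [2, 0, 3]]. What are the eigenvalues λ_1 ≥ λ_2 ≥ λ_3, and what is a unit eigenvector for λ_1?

Step 1 — characteristic polynomial p(λ) = det(λI - Sigma) = λ³ - tr·λ² + c_1·λ - det, where tr = trace, c_1 = sum of the principal 2×2 minors, det = det(Sigma):
  tr = 5 + 9 + 3 = 17,
  c_1 = (5·9 - (1)²) + (5·3 - (2)²) + (9·3 - (0)²) = 44 + 11 + 27 = 82,
  det = 5·(9·3 - (0)²) - (1)·((1)·3 - (0)·(2)) + (2)·((1)·(0) - 9·(2)) = 5·(27) - (1)·(3) + (2)·(-18) = 96.
  So p(λ) = λ³ - 17λ² + 82λ - 96.
Step 2 — look for an integer root (rational root theorem: any rational root is an integer divisor of 96). Testing λ = 6:
  p(6) = 216 - 612 + 492 - 96 = 0  ✓
  Dividing out (λ - 6): p(λ) = (λ - 6)(λ² - 11λ + 16).
Step 3 — remaining eigenvalues from the quadratic λ² - 11λ + 16 = 0:
  Δ = 11² - 4·16 = 121 - 64 = 57,  λ = (11 ± √57)/2 = (11 ± 7.5498)/2 ≈ 9.2749 or 1.7251.
  Sorted: λ_1 = 9.2749,  λ_2 = 6,  λ_3 = 1.7251  (check: sum = 17 = tr ✓).

Step 4 — unit eigenvector for λ_1 ≈ 9.2749: v spans the null space of (Sigma - λ_1 I), whose rows are
  r_1 = (-4.2749, 1, 2),  r_2 = (1, -0.2749, 0),  r_3 = (2, 0, -6.2749).
  v is orthogonal to every row, so take v ∝ r_1 × r_3 = ((1)·(-6.2749) - (2)·(0), (2)·(2) - (-4.2749)·(-6.2749), (-4.2749)·(0) - (1)·(2)) ≈ (-6.2749, -22.8248, -2).
  Rescale (multiply by -1 so the first nonzero entry is positive): u = (6.2749, 22.8248, 2).
  ||u|| = √((6.2749)² + (22.8248)² + (2)²) = √(564.3439) ≈ 23.7559,  v_1 = u/||u|| ≈ (0.2641, 0.9608, 0.0842) (||v_1|| = 1).

λ_1 = 9.2749,  λ_2 = 6,  λ_3 = 1.7251;  v_1 ≈ (0.2641, 0.9608, 0.0842)


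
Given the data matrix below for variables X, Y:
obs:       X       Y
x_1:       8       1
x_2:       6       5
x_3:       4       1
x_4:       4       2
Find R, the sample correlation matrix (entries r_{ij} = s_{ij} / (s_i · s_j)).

Step 1 — column means:
  mean(X) = (8 + 6 + 4 + 4) / 4 = 22/4 = 5.5
  mean(Y) = (1 + 5 + 1 + 2) / 4 = 9/4 = 2.25

Step 2 — sample variances and covariances s[i,j] = (1/(n-1)) · Σ_k (x_{k,i} - mean_i) · (x_{k,j} - mean_j), with n-1 = 3:
  s[X,X] = ((2.5)·(2.5) + (0.5)·(0.5) + (-1.5)·(-1.5) + (-1.5)·(-1.5)) / 3 = 11/3 = 3.6667
  s[X,Y] = ((2.5)·(-1.25) + (0.5)·(2.75) + (-1.5)·(-1.25) + (-1.5)·(-0.25)) / 3 = 0.5/3 = 0.1667
  s[Y,Y] = ((-1.25)·(-1.25) + (2.75)·(2.75) + (-1.25)·(-1.25) + (-0.25)·(-0.25)) / 3 = 10.75/3 = 3.5833
  Sample standard deviations s_i = √(s[i,i]):
  s(X) = √(3.6667) = 1.9149
  s(Y) = √(3.5833) = 1.893

Step 3 — r_{ij} = s_{ij} / (s_i · s_j):
  r[X,X] = 1 (diagonal).
  r[X,Y] = 0.1667 / (1.9149 · 1.893) = 0.1667 / 3.6248 = 0.046
  r[Y,Y] = 1 (diagonal).

R is symmetric with unit diagonal. Assembling:

R = [[1, 0.046],
 [0.046, 1]]


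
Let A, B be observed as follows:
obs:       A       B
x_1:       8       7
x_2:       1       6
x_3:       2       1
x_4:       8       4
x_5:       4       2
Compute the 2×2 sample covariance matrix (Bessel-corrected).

Step 1 — column means:
  mean(A) = (8 + 1 + 2 + 8 + 4) / 5 = 23/5 = 4.6
  mean(B) = (7 + 6 + 1 + 4 + 2) / 5 = 20/5 = 4

Step 2 — sample covariance S[i,j] = (1/(n-1)) · Σ_k (x_{k,i} - mean_i) · (x_{k,j} - mean_j), with n-1 = 4.
  S[A,A] = ((3.4)·(3.4) + (-3.6)·(-3.6) + (-2.6)·(-2.6) + (3.4)·(3.4) + (-0.6)·(-0.6)) / 4 = 43.2/4 = 10.8
  S[A,B] = ((3.4)·(3) + (-3.6)·(2) + (-2.6)·(-3) + (3.4)·(0) + (-0.6)·(-2)) / 4 = 12/4 = 3
  S[B,B] = ((3)·(3) + (2)·(2) + (-3)·(-3) + (0)·(0) + (-2)·(-2)) / 4 = 26/4 = 6.5

S is symmetric (S[j,i] = S[i,j]). Assembling:

S = [[10.8, 3],
 [3, 6.5]]


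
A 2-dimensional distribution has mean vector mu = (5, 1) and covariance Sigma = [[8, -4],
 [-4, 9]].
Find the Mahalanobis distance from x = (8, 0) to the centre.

Step 1 — centre the observation: (x - mu) = (3, -1).

Step 2 — invert Sigma. det(Sigma) = 8·9 - (-4)² = 56.
  Sigma^{-1} = (1/det) · [[d, -b], [-b, a]] = [[0.1607, 0.0714],
 [0.0714, 0.1429]].

Step 3 — form the quadratic (x - mu)^T · Sigma^{-1} · (x - mu):
  Sigma^{-1} · (x - mu) = (0.4107, 0.0714).
  (x - mu)^T · [Sigma^{-1} · (x - mu)] = (3)·(0.4107) + (-1)·(0.0714) = 1.1607.

Step 4 — take square root: d = √(1.1607) ≈ 1.0774.

d(x, mu) = √(1.1607) ≈ 1.0774


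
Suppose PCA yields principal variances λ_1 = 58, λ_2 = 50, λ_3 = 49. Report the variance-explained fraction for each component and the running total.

Step 1 — total variance = trace(Sigma) = Σ λ_i = 58 + 50 + 49 = 157.

Step 2 — fraction explained by component i = λ_i / Σ λ:
  PC1: 58/157 = 0.3694
  PC2: 50/157 = 0.3185
  PC3: 49/157 = 0.3121

Step 3 — cumulative fraction after k components = (λ_1 + ... + λ_k) / Σ λ:
  k = 1: 58/157 = 0.3694
  k = 2: (58 + 50)/157 = 108/157 = 0.6879
  k = 3: (58 + 50 + 49)/157 = 157/157 = 1

Summary (fraction, with percent):

explained: PC1 0.3694 (36.94%), PC2 0.3185 (31.85%), PC3 0.3121 (31.21%);  cumulative: 0.3694, 0.6879, 1


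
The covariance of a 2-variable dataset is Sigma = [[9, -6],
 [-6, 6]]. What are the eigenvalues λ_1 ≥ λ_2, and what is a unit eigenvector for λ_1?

Step 1 — characteristic polynomial of 2×2 Sigma:
  det(Sigma - λI) = λ² - trace · λ + det = 0.
  trace = 9 + 6 = 15, det = 9·6 - (-6)² = 18.
Step 2 — discriminant:
  Δ = trace² - 4·det = 225 - 72 = 153.
Step 3 — eigenvalues:
  λ = (trace ± √Δ)/2 = (15 ± 12.3693)/2,
  λ_1 = 13.6847,  λ_2 = 1.3153.

Step 4 — unit eigenvector for λ_1: solve (Sigma - λ_1 I)v = 0. First row:
  (9 - 13.6847)·v_x + (-6)·v_y = 0, i.e. (-4.6847)·v_x + (-6)·v_y = 0,
  so v ∝ (b, λ_1 - a) = (-6, 4.6847); multiply by -1 so the first entry is positive: u = (6, -4.6847).
  ||u|| = √((6)² + (-4.6847)²) = √(57.946) ≈ 7.6122,
  v_1 = u/||u|| ≈ (0.7882, -0.6154) (||v_1|| = 1).

λ_1 = 13.6847,  λ_2 = 1.3153;  v_1 ≈ (0.7882, -0.6154)


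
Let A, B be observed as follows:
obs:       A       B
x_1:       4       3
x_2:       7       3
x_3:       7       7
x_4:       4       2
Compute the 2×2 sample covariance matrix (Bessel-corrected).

Step 1 — column means:
  mean(A) = (4 + 7 + 7 + 4) / 4 = 22/4 = 5.5
  mean(B) = (3 + 3 + 7 + 2) / 4 = 15/4 = 3.75

Step 2 — sample covariance S[i,j] = (1/(n-1)) · Σ_k (x_{k,i} - mean_i) · (x_{k,j} - mean_j), with n-1 = 3.
  S[A,A] = ((-1.5)·(-1.5) + (1.5)·(1.5) + (1.5)·(1.5) + (-1.5)·(-1.5)) / 3 = 9/3 = 3
  S[A,B] = ((-1.5)·(-0.75) + (1.5)·(-0.75) + (1.5)·(3.25) + (-1.5)·(-1.75)) / 3 = 7.5/3 = 2.5
  S[B,B] = ((-0.75)·(-0.75) + (-0.75)·(-0.75) + (3.25)·(3.25) + (-1.75)·(-1.75)) / 3 = 14.75/3 = 4.9167

S is symmetric (S[j,i] = S[i,j]). Assembling:

S = [[3, 2.5],
 [2.5, 4.9167]]
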